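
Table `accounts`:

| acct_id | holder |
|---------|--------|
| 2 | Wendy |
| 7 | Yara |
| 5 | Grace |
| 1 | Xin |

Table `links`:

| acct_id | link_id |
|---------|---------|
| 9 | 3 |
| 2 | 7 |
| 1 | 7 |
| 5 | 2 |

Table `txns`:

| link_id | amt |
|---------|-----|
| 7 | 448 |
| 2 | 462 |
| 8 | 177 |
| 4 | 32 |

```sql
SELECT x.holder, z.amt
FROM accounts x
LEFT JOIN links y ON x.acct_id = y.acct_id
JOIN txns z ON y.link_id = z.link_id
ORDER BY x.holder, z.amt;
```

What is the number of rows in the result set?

Evaluate left to right. First `accounts x LEFT JOIN links y` on acct_id: 4 row(s).
Then INNER JOIN `txns z` on link_id: keep only rows whose y.link_id appears in z.
Result: 3 row(s).

3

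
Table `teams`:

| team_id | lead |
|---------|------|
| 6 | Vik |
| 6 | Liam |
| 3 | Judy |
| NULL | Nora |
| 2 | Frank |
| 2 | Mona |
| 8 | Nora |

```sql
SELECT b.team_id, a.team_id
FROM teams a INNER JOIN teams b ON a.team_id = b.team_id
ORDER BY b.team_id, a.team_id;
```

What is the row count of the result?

INNER JOIN keeps only pairs where the ON condition holds.
Matching on a.team_id = b.team_id. A NULL in a compared column never satisfies the condition.
Matched pairs: 10.
Total: 10 rows.

10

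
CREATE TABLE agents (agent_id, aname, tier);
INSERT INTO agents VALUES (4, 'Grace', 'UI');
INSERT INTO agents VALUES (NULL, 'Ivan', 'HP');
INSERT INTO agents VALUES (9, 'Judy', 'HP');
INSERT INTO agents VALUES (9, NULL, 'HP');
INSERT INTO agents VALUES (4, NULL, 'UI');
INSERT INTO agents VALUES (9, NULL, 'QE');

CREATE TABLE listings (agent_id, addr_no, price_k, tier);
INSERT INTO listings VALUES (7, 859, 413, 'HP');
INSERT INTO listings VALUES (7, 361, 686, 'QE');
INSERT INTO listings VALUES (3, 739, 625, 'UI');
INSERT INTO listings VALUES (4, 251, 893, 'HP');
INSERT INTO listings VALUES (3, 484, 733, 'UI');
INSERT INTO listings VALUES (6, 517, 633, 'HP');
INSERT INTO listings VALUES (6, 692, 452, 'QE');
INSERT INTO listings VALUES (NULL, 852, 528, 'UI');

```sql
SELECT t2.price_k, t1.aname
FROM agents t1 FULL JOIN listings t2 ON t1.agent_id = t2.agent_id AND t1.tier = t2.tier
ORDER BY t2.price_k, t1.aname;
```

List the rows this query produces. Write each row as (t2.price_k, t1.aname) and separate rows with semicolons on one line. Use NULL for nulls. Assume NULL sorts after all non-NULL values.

FULL OUTER JOIN keeps every row from both sides; unmatched rows get NULL for the other side's columns.
Matching on t1.agent_id = t2.agent_id AND t1.tier = t2.tier. A NULL in a compared column never satisfies the condition.
Matched pairs: 0; unmatched t1 rows kept: 6; unmatched t2 rows kept: 8.

(413, NULL); (452, NULL); (528, NULL); (625, NULL); (633, NULL); (686, NULL); (733, NULL); (893, NULL); (NULL, Grace); (NULL, Ivan); (NULL, Judy); (NULL, NULL); (NULL, NULL); (NULL, NULL)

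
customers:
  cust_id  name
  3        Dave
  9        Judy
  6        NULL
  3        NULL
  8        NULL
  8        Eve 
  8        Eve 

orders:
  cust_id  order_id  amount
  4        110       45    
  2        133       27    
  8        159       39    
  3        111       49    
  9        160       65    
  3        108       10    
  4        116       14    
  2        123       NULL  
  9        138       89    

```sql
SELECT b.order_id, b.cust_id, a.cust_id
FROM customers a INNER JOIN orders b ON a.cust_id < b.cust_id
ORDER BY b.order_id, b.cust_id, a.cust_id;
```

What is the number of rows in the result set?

19

INNER JOIN keeps only pairs where the ON condition holds.
Matching on a.cust_id < b.cust_id.
- a[0] cust_id=3 → 5 match(es) in b → 5 row(s).
- a[1] cust_id=9 → no match; dropped.
- a[2] cust_id=6 → 3 match(es) in b → 3 row(s).
- a[3] cust_id=3 → 5 match(es) in b → 5 row(s).
- a[4] cust_id=8 → 2 match(es) in b → 2 row(s).
- a[5] cust_id=8 → 2 match(es) in b → 2 row(s).
- a[6] cust_id=8 → 2 match(es) in b → 2 row(s).
Total: 19 rows.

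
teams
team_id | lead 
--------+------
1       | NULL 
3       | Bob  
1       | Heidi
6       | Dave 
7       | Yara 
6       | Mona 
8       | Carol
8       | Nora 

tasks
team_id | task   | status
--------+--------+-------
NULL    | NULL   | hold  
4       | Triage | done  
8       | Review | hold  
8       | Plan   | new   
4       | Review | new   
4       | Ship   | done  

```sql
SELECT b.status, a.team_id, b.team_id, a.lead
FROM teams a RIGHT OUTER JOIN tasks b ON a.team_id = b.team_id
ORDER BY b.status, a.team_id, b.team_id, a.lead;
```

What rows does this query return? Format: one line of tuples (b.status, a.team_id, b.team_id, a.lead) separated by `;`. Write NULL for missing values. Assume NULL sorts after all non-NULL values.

(done, NULL, 4, NULL); (done, NULL, 4, NULL); (hold, 8, 8, Carol); (hold, 8, 8, Nora); (hold, NULL, NULL, NULL); (new, 8, 8, Carol); (new, 8, 8, Nora); (new, NULL, 4, NULL)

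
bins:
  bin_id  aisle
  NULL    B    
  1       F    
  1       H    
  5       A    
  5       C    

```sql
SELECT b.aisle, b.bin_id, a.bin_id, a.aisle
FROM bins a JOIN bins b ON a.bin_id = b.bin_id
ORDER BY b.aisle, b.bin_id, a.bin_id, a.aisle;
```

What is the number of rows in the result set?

INNER JOIN keeps only pairs where the ON condition holds.
Matching on a.bin_id = b.bin_id. A NULL in a compared column never satisfies the condition.
- a row (bin_id=NULL): no match → dropped.
- a row (bin_id=1): matches 2 b row(s) → 2 output row(s).
- a row (bin_id=1): matches 2 b row(s) → 2 output row(s).
- a row (bin_id=5): matches 2 b row(s) → 2 output row(s).
- a row (bin_id=5): matches 2 b row(s) → 2 output row(s).
Total: 8 rows.

8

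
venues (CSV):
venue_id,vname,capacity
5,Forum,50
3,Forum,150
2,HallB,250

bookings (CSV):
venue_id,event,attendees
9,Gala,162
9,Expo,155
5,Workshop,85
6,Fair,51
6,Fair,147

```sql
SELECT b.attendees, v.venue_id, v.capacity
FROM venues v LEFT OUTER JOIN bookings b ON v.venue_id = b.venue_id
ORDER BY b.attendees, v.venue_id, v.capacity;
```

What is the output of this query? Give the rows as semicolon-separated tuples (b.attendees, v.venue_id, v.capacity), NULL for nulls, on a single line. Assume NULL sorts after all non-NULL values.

(85, 5, 50); (NULL, 2, 250); (NULL, 3, 150)

LEFT JOIN keeps every row from `venues`; unmatched rows get NULL for `bookings`'s columns.
Matching on v.venue_id = b.venue_id.
- v[0] venue_id=5 → 1 match(es) in b → 1 row(s).
- v[1] venue_id=3 → no match; kept with NULLs on the b side.
- v[2] venue_id=2 → no match; kept with NULLs on the b side.
After projecting and ordering:
b.attendees | v.venue_id | v.capacity
85 | 5 | 50
NULL | 2 | 250
NULL | 3 | 150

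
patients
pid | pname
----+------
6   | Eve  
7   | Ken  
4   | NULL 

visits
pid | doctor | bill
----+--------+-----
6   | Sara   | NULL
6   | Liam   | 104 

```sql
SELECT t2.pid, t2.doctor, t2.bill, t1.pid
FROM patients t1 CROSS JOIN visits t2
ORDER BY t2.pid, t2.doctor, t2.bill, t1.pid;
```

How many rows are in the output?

CROSS JOIN pairs every row of `patients` with every row of `visits`: 3 × 2 = 6 rows.

6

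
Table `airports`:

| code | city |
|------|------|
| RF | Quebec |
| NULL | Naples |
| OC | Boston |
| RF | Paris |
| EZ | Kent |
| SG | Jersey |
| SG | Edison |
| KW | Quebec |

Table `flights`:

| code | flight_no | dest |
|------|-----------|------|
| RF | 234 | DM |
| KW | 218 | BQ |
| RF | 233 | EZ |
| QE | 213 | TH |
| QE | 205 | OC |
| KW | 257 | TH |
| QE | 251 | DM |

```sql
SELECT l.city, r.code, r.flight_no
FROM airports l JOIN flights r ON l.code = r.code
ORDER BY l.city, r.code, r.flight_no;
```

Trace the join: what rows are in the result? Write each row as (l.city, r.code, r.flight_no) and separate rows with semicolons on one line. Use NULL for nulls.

(Paris, RF, 233); (Paris, RF, 234); (Quebec, KW, 218); (Quebec, KW, 257); (Quebec, RF, 233); (Quebec, RF, 234)

INNER JOIN keeps only pairs where the ON condition holds.
Matching on l.code = r.code. A NULL in a compared column never satisfies the condition.
- l[0] code=RF → 2 match(es) in r → 2 row(s).
- l[1] code=NULL → no match; dropped.
- l[2] code=OC → no match; dropped.
- l[3] code=RF → 2 match(es) in r → 2 row(s).
- l[4] code=EZ → no match; dropped.
- l[5] code=SG → no match; dropped.
- l[6] code=SG → no match; dropped.
- l[7] code=KW → 2 match(es) in r → 2 row(s).
After projecting and ordering:
l.city | r.code | r.flight_no
Paris | RF | 233
Paris | RF | 234
Quebec | KW | 218
Quebec | KW | 257
Quebec | RF | 233
Quebec | RF | 234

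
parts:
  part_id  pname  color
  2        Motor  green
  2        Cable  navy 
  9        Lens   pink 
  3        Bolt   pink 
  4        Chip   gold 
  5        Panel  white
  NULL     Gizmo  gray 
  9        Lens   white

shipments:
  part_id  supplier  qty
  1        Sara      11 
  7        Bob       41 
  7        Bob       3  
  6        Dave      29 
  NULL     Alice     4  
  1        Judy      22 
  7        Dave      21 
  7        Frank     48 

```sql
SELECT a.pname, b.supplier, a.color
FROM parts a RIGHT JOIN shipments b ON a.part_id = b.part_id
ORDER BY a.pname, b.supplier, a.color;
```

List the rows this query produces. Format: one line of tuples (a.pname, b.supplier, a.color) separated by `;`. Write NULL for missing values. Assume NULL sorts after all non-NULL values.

RIGHT JOIN keeps every row from `shipments`; unmatched rows get NULL for `parts`'s columns.
Matching on a.part_id = b.part_id. A NULL in a compared column never satisfies the condition.
- part_id=2: no matching b row.
- part_id=2: no matching b row.
- part_id=9: no matching b row.
- part_id=3: no matching b row.
- part_id=4: no matching b row.
- part_id=5: no matching b row.
- part_id=NULL: no matching b row.
- part_id=9: no matching b row.
- plus 8 unmatched b row(s), each kept with NULL a columns.
After projecting and ordering:
a.pname | b.supplier | a.color
NULL | Alice | NULL
NULL | Bob | NULL
NULL | Bob | NULL
NULL | Dave | NULL
NULL | Dave | NULL
NULL | Frank | NULL
NULL | Judy | NULL
NULL | Sara | NULL

(NULL, Alice, NULL); (NULL, Bob, NULL); (NULL, Bob, NULL); (NULL, Dave, NULL); (NULL, Dave, NULL); (NULL, Frank, NULL); (NULL, Judy, NULL); (NULL, Sara, NULL)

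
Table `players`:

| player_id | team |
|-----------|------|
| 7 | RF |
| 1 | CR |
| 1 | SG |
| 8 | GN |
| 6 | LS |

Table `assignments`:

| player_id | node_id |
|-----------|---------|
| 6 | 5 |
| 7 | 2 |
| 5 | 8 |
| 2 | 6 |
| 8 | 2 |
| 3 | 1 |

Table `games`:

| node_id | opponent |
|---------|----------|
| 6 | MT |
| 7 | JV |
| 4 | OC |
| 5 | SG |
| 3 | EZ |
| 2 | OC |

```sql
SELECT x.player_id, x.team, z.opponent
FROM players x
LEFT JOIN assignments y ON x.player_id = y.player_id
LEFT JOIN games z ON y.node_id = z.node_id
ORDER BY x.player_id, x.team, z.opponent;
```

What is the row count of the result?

Evaluate left to right. First `players x LEFT JOIN assignments y` on player_id: 5 row(s).
Then LEFT JOIN `games z` on node_id: each of those 5 rows is kept; rows whose y.node_id has no match in z get NULL for z's columns.
Result: 5 row(s).

5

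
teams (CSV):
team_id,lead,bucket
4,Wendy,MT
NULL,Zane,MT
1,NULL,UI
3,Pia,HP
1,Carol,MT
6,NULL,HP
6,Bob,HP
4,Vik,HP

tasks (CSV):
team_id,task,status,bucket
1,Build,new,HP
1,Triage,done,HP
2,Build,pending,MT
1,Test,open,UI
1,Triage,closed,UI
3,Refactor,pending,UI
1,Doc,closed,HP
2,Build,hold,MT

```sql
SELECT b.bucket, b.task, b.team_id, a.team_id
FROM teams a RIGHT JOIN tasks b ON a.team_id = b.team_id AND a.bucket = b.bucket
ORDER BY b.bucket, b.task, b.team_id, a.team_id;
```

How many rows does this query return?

RIGHT JOIN keeps every row from `tasks`; unmatched rows get NULL for `teams`'s columns.
Matching on a.team_id = b.team_id AND a.bucket = b.bucket. A NULL in a compared column never satisfies the condition.
- a[0] team_id=4, bucket=MT → no match.
- a[1] team_id=NULL, bucket=MT → no match.
- a[2] team_id=1, bucket=UI → 2 match(es) in b → 2 row(s).
- a[3] team_id=3, bucket=HP → no match.
- a[4] team_id=1, bucket=MT → no match.
- a[5] team_id=6, bucket=HP → no match.
- a[6] team_id=6, bucket=HP → no match.
- a[7] team_id=4, bucket=HP → no match.
- 6 b row(s) had no a match → kept, a columns NULL.
Total: 2 matched + 6 padded = 8 rows.

8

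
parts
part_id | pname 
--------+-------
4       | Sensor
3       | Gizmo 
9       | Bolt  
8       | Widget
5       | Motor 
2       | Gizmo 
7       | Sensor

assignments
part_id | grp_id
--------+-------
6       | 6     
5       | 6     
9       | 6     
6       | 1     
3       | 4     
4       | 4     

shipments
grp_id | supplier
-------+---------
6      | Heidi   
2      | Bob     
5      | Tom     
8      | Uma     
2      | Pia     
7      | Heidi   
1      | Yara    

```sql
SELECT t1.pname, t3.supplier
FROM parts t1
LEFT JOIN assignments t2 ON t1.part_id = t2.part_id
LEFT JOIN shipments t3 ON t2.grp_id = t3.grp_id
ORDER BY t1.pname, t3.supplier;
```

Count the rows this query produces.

7

Joins associate left-to-right: parts LEFT JOIN assignments on part_id gives 7 intermediate row(s).
Then LEFT JOIN `shipments t3` on grp_id: each of those 7 rows is kept; rows whose t2.grp_id has no match in t3 get NULL for t3's columns.
Result: 7 row(s).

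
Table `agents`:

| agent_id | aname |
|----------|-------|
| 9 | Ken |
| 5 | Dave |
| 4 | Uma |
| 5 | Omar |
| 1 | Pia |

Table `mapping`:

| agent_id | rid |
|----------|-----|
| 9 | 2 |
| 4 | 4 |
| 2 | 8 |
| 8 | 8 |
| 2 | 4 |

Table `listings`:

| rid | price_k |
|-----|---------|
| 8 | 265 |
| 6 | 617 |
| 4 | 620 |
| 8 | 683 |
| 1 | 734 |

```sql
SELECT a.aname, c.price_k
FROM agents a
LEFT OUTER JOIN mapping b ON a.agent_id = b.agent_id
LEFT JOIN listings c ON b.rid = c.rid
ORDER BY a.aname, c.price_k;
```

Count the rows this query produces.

5

Step 1 — a LEFT JOIN b on agent_id → 5 row(s).
Then LEFT JOIN `listings c` on rid: each of those 5 rows is kept; rows whose b.rid has no match in c get NULL for c's columns.
Result: 5 row(s).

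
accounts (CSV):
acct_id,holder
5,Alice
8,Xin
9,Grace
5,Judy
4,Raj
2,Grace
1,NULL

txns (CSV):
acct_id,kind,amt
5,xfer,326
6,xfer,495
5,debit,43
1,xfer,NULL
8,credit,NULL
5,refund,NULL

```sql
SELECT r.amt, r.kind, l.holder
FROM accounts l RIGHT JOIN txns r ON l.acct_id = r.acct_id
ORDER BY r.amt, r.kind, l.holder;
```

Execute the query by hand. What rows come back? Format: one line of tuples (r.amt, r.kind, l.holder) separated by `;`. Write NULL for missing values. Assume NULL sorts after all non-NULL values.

RIGHT JOIN keeps every row from `txns`; unmatched rows get NULL for `accounts`'s columns.
Matching on l.acct_id = r.acct_id.
Matched pairs: 8; unmatched r rows kept: 1.

(43, debit, Alice); (43, debit, Judy); (326, xfer, Alice); (326, xfer, Judy); (495, xfer, NULL); (NULL, credit, Xin); (NULL, refund, Alice); (NULL, refund, Judy); (NULL, xfer, NULL)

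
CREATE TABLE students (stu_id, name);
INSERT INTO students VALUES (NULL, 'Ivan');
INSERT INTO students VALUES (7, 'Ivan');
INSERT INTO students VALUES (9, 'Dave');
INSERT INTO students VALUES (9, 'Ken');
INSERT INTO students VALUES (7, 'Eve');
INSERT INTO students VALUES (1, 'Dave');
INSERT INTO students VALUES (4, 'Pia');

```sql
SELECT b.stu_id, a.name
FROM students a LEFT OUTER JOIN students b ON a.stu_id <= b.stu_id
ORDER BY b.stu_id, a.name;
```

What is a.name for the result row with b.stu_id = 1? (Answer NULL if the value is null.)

Dave

LEFT JOIN keeps every row from `students a`; unmatched rows get NULL for `students b`'s columns.
Matching on a.stu_id <= b.stu_id. A NULL in a compared column never satisfies the condition.
Matched pairs: 23; unmatched a rows kept: 1.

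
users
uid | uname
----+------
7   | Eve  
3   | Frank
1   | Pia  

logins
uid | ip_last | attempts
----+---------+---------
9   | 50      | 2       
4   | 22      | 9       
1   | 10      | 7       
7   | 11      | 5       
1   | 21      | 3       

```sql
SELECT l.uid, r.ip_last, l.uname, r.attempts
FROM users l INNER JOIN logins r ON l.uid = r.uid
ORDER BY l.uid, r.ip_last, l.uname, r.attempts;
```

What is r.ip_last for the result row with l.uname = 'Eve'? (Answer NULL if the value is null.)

11

INNER JOIN keeps only pairs where the ON condition holds.
Matching on l.uid = r.uid.
Matched pairs: 3.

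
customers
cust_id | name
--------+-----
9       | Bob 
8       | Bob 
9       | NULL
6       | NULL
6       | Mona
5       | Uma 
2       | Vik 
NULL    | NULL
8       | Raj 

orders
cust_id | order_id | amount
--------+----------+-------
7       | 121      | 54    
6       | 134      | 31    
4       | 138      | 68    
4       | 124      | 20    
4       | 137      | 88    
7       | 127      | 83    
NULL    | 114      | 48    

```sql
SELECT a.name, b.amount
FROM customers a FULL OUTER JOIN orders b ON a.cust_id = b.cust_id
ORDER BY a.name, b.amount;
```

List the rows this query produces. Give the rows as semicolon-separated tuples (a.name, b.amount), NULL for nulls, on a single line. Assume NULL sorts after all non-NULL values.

(Bob, NULL); (Bob, NULL); (Mona, 31); (Raj, NULL); (Uma, NULL); (Vik, NULL); (NULL, 20); (NULL, 31); (NULL, 48); (NULL, 54); (NULL, 68); (NULL, 83); (NULL, 88); (NULL, NULL); (NULL, NULL)

FULL OUTER JOIN keeps every row from both sides; unmatched rows get NULL for the other side's columns.
Matching on a.cust_id = b.cust_id. A NULL in a compared column never satisfies the condition.
- a row (cust_id=9): no match → kept, b columns NULL.
- a row (cust_id=8): no match → kept, b columns NULL.
- a row (cust_id=9): no match → kept, b columns NULL.
- a row (cust_id=6): matches 1 b row(s) → 1 output row(s).
- a row (cust_id=6): matches 1 b row(s) → 1 output row(s).
- a row (cust_id=5): no match → kept, b columns NULL.
- a row (cust_id=2): no match → kept, b columns NULL.
- a row (cust_id=NULL): no match → kept, b columns NULL.
- a row (cust_id=8): no match → kept, b columns NULL.
- plus 6 unmatched b row(s), each kept with NULL a columns.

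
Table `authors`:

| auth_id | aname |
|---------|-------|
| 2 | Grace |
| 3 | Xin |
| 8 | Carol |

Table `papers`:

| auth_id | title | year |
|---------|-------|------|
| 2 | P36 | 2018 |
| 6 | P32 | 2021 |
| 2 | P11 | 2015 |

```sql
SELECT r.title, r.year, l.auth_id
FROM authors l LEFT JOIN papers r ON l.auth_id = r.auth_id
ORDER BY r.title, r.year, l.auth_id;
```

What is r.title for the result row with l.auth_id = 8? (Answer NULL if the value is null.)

LEFT JOIN keeps every row from `authors`; unmatched rows get NULL for `papers`'s columns.
Matching on l.auth_id = r.auth_id.
- auth_id=2: 2 matching r row(s), so 2 row(s) emitted.
- auth_id=3: no r row matches, row kept with r columns NULL.
- auth_id=8: no r row matches, row kept with r columns NULL.

NULL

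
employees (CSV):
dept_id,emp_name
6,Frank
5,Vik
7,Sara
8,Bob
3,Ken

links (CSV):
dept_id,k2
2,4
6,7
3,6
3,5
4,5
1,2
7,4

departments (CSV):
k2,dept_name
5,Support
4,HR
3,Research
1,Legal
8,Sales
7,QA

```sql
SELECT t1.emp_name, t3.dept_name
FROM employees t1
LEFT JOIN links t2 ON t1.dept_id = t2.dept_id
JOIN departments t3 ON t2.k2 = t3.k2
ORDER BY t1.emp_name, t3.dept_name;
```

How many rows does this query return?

Step 1 — t1 LEFT JOIN t2 on dept_id → 6 row(s).
Then INNER JOIN `departments t3` on k2: keep only rows whose t2.k2 appears in t3.
Result: 3 row(s).

3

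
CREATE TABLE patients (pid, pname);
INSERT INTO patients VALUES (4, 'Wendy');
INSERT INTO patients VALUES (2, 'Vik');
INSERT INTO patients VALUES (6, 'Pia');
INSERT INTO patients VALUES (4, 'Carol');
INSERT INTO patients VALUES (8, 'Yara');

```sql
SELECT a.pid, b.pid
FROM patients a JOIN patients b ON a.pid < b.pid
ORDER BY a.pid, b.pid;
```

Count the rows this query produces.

9

INNER JOIN keeps only pairs where the ON condition holds.
Matching on a.pid < b.pid.
- a row (pid=4): matches 2 b row(s) → 2 output row(s).
- a row (pid=2): matches 4 b row(s) → 4 output row(s).
- a row (pid=6): matches 1 b row(s) → 1 output row(s).
- a row (pid=4): matches 2 b row(s) → 2 output row(s).
- a row (pid=8): no match → dropped.
Total: 9 rows.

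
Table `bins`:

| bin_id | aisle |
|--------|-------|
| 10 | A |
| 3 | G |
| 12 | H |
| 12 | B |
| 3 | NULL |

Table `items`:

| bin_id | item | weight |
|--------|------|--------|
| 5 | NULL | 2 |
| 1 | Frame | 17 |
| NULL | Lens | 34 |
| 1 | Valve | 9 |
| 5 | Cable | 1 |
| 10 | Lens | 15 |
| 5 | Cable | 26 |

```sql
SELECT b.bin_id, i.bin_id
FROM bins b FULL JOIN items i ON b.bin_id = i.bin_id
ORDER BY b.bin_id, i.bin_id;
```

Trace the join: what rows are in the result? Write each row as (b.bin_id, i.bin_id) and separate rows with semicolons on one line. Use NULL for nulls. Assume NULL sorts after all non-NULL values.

FULL OUTER JOIN keeps every row from both sides; unmatched rows get NULL for the other side's columns.
Matching on b.bin_id = i.bin_id. A NULL in a compared column never satisfies the condition.
- bin_id=10: 1 matching i row(s), so 1 row(s) emitted.
- bin_id=3: no i row matches, row kept with i columns NULL.
- bin_id=12: no i row matches, row kept with i columns NULL.
- bin_id=12: no i row matches, row kept with i columns NULL.
- bin_id=3: no i row matches, row kept with i columns NULL.
- plus 6 unmatched i row(s), each kept with NULL b columns.

(3, NULL); (3, NULL); (10, 10); (12, NULL); (12, NULL); (NULL, 1); (NULL, 1); (NULL, 5); (NULL, 5); (NULL, 5); (NULL, NULL)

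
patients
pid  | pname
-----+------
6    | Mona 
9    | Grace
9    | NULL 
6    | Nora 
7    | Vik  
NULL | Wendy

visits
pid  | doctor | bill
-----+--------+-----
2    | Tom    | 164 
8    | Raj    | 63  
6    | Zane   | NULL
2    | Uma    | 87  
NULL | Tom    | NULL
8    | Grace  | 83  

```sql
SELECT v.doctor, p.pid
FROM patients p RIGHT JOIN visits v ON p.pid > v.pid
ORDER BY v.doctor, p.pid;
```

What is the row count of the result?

18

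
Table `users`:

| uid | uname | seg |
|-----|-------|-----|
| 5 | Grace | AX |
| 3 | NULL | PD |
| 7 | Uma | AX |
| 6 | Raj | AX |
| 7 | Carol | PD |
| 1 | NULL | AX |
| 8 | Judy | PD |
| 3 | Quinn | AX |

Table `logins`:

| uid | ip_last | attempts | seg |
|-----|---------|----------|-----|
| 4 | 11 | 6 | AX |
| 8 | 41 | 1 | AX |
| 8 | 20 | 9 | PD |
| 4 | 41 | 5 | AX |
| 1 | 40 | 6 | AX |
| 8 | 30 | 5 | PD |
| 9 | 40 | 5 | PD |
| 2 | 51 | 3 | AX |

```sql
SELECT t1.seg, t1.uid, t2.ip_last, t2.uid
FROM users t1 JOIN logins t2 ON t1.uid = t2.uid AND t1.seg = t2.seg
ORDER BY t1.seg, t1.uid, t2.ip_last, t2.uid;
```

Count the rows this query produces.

3

INNER JOIN keeps only pairs where the ON condition holds.
Matching on t1.uid = t2.uid AND t1.seg = t2.seg.
Matched pairs: 3.
Total: 3 rows.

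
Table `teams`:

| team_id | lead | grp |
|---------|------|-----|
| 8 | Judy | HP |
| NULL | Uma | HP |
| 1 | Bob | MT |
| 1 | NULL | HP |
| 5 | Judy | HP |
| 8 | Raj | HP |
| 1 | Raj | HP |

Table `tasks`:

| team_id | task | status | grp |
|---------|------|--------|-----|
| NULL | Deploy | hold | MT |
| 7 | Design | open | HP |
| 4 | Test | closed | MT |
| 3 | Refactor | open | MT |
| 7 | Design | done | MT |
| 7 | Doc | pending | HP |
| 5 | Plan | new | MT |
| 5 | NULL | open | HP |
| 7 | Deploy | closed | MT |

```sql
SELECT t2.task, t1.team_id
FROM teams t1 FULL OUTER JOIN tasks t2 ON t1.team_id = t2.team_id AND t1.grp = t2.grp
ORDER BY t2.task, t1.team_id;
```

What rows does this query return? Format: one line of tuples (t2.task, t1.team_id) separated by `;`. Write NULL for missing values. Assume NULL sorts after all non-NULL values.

FULL OUTER JOIN keeps every row from both sides; unmatched rows get NULL for the other side's columns.
Matching on t1.team_id = t2.team_id AND t1.grp = t2.grp. A NULL in a compared column never satisfies the condition.
- t1 (team_id=8, grp=HP) has no partner → padded with NULL.
- t1 (team_id=NULL, grp=HP) has no partner → padded with NULL.
- t1 (team_id=1, grp=MT) has no partner → padded with NULL.
- t1 (team_id=1, grp=HP) has no partner → padded with NULL.
- t1 (team_id=5, grp=HP) pairs with 1 row(s) of t2.
- t1 (team_id=8, grp=HP) has no partner → padded with NULL.
- t1 (team_id=1, grp=HP) has no partner → padded with NULL.
- plus 8 unmatched t2 row(s), each kept with NULL t1 columns.

(Deploy, NULL); (Deploy, NULL); (Design, NULL); (Design, NULL); (Doc, NULL); (Plan, NULL); (Refactor, NULL); (Test, NULL); (NULL, 1); (NULL, 1); (NULL, 1); (NULL, 5); (NULL, 8); (NULL, 8); (NULL, NULL)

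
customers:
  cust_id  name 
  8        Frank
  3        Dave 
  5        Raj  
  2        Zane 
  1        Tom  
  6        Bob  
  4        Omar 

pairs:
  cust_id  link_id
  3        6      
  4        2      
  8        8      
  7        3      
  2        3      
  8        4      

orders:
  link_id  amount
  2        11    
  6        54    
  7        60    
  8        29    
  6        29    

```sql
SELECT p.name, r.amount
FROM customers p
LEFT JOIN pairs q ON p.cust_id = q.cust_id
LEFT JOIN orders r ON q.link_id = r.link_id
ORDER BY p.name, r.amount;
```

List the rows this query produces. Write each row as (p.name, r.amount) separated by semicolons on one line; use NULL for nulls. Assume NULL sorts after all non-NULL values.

(Bob, NULL); (Dave, 29); (Dave, 54); (Frank, 29); (Frank, NULL); (Omar, 11); (Raj, NULL); (Tom, NULL); (Zane, NULL)

Joins associate left-to-right: customers LEFT JOIN pairs on cust_id gives 8 intermediate row(s).
Then LEFT JOIN `orders r` on link_id: each of those 8 rows is kept; rows whose q.link_id has no match in r get NULL for r's columns.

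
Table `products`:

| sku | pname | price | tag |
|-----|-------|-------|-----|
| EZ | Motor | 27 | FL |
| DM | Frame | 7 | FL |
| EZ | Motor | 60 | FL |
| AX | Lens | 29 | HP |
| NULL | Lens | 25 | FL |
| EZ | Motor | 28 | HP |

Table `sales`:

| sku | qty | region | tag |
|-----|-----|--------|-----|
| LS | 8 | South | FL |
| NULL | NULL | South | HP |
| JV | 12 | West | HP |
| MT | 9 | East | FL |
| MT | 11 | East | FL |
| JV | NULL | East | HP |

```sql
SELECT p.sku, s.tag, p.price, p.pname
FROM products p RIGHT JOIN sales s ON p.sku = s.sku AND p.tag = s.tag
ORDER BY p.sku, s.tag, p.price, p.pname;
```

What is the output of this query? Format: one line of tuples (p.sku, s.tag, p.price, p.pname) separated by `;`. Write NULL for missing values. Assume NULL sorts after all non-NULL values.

(NULL, FL, NULL, NULL); (NULL, FL, NULL, NULL); (NULL, FL, NULL, NULL); (NULL, HP, NULL, NULL); (NULL, HP, NULL, NULL); (NULL, HP, NULL, NULL)

RIGHT JOIN keeps every row from `sales`; unmatched rows get NULL for `products`'s columns.
Matching on p.sku = s.sku AND p.tag = s.tag. A NULL in a compared column never satisfies the condition.
- p (sku=EZ, tag=FL) has no partner in s.
- p (sku=DM, tag=FL) has no partner in s.
- p (sku=EZ, tag=FL) has no partner in s.
- p (sku=AX, tag=HP) has no partner in s.
- p (sku=NULL, tag=FL) has no partner in s.
- p (sku=EZ, tag=HP) has no partner in s.
- 6 s row(s) had no p match → kept, p columns NULL.
After projecting and ordering:
p.sku | s.tag | p.price | p.pname
NULL | FL | NULL | NULL
NULL | FL | NULL | NULL
NULL | FL | NULL | NULL
NULL | HP | NULL | NULL
NULL | HP | NULL | NULL
NULL | HP | NULL | NULL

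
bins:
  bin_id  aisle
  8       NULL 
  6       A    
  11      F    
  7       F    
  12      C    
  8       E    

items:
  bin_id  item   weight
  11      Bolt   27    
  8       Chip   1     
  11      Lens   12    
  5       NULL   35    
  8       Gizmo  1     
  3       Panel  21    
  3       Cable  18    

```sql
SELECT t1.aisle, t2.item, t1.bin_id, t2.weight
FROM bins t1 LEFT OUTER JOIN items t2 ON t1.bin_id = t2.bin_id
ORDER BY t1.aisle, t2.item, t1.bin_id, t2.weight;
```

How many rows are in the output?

LEFT JOIN keeps every row from `bins`; unmatched rows get NULL for `items`'s columns.
Matching on t1.bin_id = t2.bin_id.
- t1[0] bin_id=8 → 2 match(es) in t2 → 2 row(s).
- t1[1] bin_id=6 → no match; kept with NULLs on the t2 side.
- t1[2] bin_id=11 → 2 match(es) in t2 → 2 row(s).
- t1[3] bin_id=7 → no match; kept with NULLs on the t2 side.
- t1[4] bin_id=12 → no match; kept with NULLs on the t2 side.
- t1[5] bin_id=8 → 2 match(es) in t2 → 2 row(s).
Total: 6 matched + 3 padded = 9 rows.

9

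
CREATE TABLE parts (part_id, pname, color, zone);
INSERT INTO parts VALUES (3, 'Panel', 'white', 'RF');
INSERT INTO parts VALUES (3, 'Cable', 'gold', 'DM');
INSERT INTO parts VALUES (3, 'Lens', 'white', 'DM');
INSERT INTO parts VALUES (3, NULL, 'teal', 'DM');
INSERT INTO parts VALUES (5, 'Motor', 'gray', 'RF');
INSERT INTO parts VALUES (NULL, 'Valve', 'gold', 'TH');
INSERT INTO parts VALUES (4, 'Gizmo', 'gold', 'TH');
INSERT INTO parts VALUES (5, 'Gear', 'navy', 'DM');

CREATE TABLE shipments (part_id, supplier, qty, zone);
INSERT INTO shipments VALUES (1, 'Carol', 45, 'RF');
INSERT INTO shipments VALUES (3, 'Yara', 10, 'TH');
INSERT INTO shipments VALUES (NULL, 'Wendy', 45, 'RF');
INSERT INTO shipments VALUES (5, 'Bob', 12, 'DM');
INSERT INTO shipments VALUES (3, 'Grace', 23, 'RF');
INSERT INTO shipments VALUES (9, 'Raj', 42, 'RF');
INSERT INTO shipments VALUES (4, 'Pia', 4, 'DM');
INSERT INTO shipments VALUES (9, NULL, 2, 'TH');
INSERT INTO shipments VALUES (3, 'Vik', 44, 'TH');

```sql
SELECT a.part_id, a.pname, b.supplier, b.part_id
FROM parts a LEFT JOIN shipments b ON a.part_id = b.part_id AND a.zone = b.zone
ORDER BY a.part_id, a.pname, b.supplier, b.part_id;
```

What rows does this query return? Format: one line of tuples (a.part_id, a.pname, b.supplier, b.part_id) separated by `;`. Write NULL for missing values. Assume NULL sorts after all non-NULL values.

(3, Cable, NULL, NULL); (3, Lens, NULL, NULL); (3, Panel, Grace, 3); (3, NULL, NULL, NULL); (4, Gizmo, NULL, NULL); (5, Gear, Bob, 5); (5, Motor, NULL, NULL); (NULL, Valve, NULL, NULL)

LEFT JOIN keeps every row from `parts`; unmatched rows get NULL for `shipments`'s columns.
Matching on a.part_id = b.part_id AND a.zone = b.zone. A NULL in a compared column never satisfies the condition.
Matched pairs: 2; unmatched a rows kept: 6.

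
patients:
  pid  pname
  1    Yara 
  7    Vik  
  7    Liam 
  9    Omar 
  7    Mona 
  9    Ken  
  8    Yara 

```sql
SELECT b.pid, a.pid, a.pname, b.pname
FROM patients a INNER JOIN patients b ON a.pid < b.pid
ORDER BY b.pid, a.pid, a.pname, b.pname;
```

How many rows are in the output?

17

INNER JOIN keeps only pairs where the ON condition holds.
Matching on a.pid < b.pid.
- a[0] pid=1 → 6 match(es) in b → 6 row(s).
- a[1] pid=7 → 3 match(es) in b → 3 row(s).
- a[2] pid=7 → 3 match(es) in b → 3 row(s).
- a[3] pid=9 → no match; dropped.
- a[4] pid=7 → 3 match(es) in b → 3 row(s).
- a[5] pid=9 → no match; dropped.
- a[6] pid=8 → 2 match(es) in b → 2 row(s).
Total: 17 rows.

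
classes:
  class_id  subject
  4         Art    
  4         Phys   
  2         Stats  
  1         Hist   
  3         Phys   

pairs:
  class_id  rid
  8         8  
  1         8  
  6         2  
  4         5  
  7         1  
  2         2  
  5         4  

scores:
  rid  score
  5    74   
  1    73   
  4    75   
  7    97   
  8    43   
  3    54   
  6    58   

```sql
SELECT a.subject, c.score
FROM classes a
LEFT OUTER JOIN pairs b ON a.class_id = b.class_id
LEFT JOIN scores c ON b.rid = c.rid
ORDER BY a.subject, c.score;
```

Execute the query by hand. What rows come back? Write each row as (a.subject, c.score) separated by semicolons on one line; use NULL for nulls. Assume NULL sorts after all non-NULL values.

(Art, 74); (Hist, 43); (Phys, 74); (Phys, NULL); (Stats, NULL)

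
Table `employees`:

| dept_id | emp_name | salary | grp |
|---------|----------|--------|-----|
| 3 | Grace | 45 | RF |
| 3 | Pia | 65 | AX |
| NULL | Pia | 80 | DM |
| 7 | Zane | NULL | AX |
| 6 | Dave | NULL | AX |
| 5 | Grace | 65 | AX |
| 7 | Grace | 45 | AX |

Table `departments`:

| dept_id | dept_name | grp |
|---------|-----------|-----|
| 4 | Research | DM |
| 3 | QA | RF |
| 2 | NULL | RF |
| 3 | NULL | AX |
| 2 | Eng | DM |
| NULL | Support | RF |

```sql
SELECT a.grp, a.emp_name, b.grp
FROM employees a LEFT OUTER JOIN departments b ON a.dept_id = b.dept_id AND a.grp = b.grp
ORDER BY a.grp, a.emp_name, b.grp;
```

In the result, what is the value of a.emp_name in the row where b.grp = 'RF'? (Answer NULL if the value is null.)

Grace

LEFT JOIN keeps every row from `employees`; unmatched rows get NULL for `departments`'s columns.
Matching on a.dept_id = b.dept_id AND a.grp = b.grp. A NULL in a compared column never satisfies the condition.
- a[0] dept_id=3, grp=RF → 1 match(es) in b → 1 row(s).
- a[1] dept_id=3, grp=AX → 1 match(es) in b → 1 row(s).
- a[2] dept_id=NULL, grp=DM → no match; kept with NULLs on the b side.
- a[3] dept_id=7, grp=AX → no match; kept with NULLs on the b side.
- a[4] dept_id=6, grp=AX → no match; kept with NULLs on the b side.
- a[5] dept_id=5, grp=AX → no match; kept with NULLs on the b side.
- a[6] dept_id=7, grp=AX → no match; kept with NULLs on the b side.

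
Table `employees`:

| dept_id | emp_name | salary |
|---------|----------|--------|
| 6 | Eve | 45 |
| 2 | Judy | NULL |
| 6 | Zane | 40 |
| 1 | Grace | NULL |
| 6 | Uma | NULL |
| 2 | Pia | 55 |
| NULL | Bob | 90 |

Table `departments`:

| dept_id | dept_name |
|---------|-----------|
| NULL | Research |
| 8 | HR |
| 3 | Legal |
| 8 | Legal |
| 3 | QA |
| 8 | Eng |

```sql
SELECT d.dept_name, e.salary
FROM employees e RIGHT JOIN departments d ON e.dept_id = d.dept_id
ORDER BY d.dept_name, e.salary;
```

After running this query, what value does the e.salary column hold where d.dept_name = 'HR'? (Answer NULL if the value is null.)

NULL

RIGHT JOIN keeps every row from `departments`; unmatched rows get NULL for `employees`'s columns.
Matching on e.dept_id = d.dept_id. A NULL in a compared column never satisfies the condition.
Matched pairs: 0; unmatched d rows kept: 6.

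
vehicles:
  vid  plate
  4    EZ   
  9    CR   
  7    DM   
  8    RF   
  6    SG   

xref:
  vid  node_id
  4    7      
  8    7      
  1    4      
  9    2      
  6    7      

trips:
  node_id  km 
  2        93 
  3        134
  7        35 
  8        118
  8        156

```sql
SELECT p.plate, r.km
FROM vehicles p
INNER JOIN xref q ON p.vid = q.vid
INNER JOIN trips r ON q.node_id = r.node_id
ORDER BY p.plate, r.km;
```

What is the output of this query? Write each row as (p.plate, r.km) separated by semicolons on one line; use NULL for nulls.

Step 1 — p INNER JOIN q on vid → 4 row(s).
Then INNER JOIN `trips r` on node_id: keep only rows whose q.node_id appears in r.

(CR, 93); (EZ, 35); (RF, 35); (SG, 35)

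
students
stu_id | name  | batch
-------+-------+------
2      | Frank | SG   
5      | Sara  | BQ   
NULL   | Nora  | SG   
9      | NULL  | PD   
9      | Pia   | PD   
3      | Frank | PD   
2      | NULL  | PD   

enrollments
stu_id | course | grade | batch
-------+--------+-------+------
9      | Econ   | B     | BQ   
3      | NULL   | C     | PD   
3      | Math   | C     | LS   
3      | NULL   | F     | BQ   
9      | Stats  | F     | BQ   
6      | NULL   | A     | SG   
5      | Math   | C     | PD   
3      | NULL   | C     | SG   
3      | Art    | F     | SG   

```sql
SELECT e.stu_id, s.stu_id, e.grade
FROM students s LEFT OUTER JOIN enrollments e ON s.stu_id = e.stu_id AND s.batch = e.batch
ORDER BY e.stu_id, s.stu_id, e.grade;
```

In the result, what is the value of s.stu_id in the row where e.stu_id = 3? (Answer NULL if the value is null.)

LEFT JOIN keeps every row from `students`; unmatched rows get NULL for `enrollments`'s columns.
Matching on s.stu_id = e.stu_id AND s.batch = e.batch. A NULL in a compared column never satisfies the condition.
- s[0] stu_id=2, batch=SG → no match; kept with NULLs on the e side.
- s[1] stu_id=5, batch=BQ → no match; kept with NULLs on the e side.
- s[2] stu_id=NULL, batch=SG → no match; kept with NULLs on the e side.
- s[3] stu_id=9, batch=PD → no match; kept with NULLs on the e side.
- s[4] stu_id=9, batch=PD → no match; kept with NULLs on the e side.
- s[5] stu_id=3, batch=PD → 1 match(es) in e → 1 row(s).
- s[6] stu_id=2, batch=PD → no match; kept with NULLs on the e side.

3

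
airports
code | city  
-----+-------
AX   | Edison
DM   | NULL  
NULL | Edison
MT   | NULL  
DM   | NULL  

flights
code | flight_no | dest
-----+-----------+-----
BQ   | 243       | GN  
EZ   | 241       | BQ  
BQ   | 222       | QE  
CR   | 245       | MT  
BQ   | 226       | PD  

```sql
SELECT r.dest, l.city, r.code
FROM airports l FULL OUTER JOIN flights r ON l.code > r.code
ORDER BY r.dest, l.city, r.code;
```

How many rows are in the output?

15

FULL OUTER JOIN keeps every row from both sides; unmatched rows get NULL for the other side's columns.
Matching on l.code > r.code. A NULL in a compared column never satisfies the condition.
- l[0] code=AX → no match; kept with NULLs on the r side.
- l[1] code=DM → 4 match(es) in r → 4 row(s).
- l[2] code=NULL → no match; kept with NULLs on the r side.
- l[3] code=MT → 5 match(es) in r → 5 row(s).
- l[4] code=DM → 4 match(es) in r → 4 row(s).
Total: 13 matched + 2 padded = 15 rows.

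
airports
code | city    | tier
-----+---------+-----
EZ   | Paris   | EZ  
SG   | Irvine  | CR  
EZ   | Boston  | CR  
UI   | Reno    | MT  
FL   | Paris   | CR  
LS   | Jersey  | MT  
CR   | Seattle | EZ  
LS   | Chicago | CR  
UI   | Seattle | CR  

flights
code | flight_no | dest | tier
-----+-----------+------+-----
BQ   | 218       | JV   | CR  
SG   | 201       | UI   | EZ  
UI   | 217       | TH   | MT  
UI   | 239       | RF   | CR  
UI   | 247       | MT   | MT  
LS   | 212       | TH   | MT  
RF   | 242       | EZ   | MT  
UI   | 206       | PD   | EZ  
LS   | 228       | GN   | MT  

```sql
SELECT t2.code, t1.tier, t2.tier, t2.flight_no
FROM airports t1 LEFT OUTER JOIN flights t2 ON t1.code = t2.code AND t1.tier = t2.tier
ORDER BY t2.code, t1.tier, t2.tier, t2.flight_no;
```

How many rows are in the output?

11

LEFT JOIN keeps every row from `airports`; unmatched rows get NULL for `flights`'s columns.
Matching on t1.code = t2.code AND t1.tier = t2.tier.
- t1 row (code=EZ, tier=EZ): no match → kept, t2 columns NULL.
- t1 row (code=SG, tier=CR): no match → kept, t2 columns NULL.
- t1 row (code=EZ, tier=CR): no match → kept, t2 columns NULL.
- t1 row (code=UI, tier=MT): matches 2 t2 row(s) → 2 output row(s).
- t1 row (code=FL, tier=CR): no match → kept, t2 columns NULL.
- t1 row (code=LS, tier=MT): matches 2 t2 row(s) → 2 output row(s).
- t1 row (code=CR, tier=EZ): no match → kept, t2 columns NULL.
- t1 row (code=LS, tier=CR): no match → kept, t2 columns NULL.
- t1 row (code=UI, tier=CR): matches 1 t2 row(s) → 1 output row(s).
Total: 5 matched + 6 padded = 11 rows.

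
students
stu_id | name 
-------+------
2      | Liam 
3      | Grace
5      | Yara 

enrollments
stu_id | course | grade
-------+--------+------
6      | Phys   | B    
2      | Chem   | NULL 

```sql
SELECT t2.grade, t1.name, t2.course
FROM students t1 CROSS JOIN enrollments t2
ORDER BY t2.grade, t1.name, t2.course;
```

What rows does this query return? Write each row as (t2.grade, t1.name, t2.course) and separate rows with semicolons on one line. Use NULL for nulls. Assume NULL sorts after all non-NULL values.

(B, Grace, Phys); (B, Liam, Phys); (B, Yara, Phys); (NULL, Grace, Chem); (NULL, Liam, Chem); (NULL, Yara, Chem)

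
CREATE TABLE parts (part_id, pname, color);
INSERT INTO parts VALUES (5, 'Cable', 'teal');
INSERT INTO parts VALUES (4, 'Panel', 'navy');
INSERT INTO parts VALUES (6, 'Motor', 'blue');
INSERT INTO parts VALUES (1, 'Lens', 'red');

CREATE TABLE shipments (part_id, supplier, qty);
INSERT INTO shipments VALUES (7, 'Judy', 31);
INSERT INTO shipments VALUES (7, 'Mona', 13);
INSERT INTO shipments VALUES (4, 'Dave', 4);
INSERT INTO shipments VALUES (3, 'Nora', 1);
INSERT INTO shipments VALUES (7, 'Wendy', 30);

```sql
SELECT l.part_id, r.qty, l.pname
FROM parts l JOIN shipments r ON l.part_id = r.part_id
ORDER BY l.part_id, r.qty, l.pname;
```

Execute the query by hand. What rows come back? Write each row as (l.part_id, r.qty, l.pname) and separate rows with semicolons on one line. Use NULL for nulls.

INNER JOIN keeps only pairs where the ON condition holds.
Matching on l.part_id = r.part_id.
Matched pairs: 1.

(4, 4, Panel)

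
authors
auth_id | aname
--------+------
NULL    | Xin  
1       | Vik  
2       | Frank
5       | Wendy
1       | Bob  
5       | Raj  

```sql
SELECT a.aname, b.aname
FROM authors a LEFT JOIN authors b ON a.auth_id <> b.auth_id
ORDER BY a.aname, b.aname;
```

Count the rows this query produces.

17

LEFT JOIN keeps every row from `authors a`; unmatched rows get NULL for `authors b`'s columns.
Matching on a.auth_id <> b.auth_id. A NULL in a compared column never satisfies the condition.
- a row (auth_id=NULL): no match → kept, b columns NULL.
- a row (auth_id=1): matches 3 b row(s) → 3 output row(s).
- a row (auth_id=2): matches 4 b row(s) → 4 output row(s).
- a row (auth_id=5): matches 3 b row(s) → 3 output row(s).
- a row (auth_id=1): matches 3 b row(s) → 3 output row(s).
- a row (auth_id=5): matches 3 b row(s) → 3 output row(s).
Total: 16 matched + 1 padded = 17 rows.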